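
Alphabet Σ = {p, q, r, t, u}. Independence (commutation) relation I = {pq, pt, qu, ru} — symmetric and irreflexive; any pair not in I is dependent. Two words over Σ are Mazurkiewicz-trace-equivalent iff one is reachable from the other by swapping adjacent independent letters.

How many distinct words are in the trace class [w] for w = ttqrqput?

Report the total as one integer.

piece 0:t — minimal
piece 1:t rests on {0:t}
piece 2:q rests on {1:t}
piece 3:r rests on {2:q}
piece 4:q rests on {3:r}
piece 5:p rests on {3:r}
piece 6:u rests on {5:p}
piece 7:t rests on {4:q, 6:u}
minimal pieces: {0:t}
ways to finish when only these pieces remain (= sum over removing one remaining piece with nothing left below it):
  1 left: {7}→1
  2 left: {4,7}→1  {6,7}→1
  3 left: {4,6,7}→2  {5,6,7}→1
  4 left: {4,5,6,7}→3
  5 left: {3,4,5,6,7}→3
  6 left: {2,3,4,5,6,7}→3
  placing 0:t first → 3 extensions

3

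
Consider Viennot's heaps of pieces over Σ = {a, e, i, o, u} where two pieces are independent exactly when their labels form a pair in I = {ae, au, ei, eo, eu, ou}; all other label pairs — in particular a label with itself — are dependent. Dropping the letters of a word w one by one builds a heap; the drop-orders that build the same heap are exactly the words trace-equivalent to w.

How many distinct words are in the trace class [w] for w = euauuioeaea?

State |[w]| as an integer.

drop 0:e onto floor
drop 1:u onto floor
drop 2:a onto floor
drop 3:u onto {1:u}
drop 4:u onto {3:u}
drop 5:i onto {2:a, 4:u}
drop 6:o onto {5:i}
drop 7:e onto {0:e}
drop 8:a onto {6:o}
drop 9:e onto {7:e}
drop 10:a onto {8:a}
ground layer = {0:e, 1:u, 2:a}
drop-orders for the pieces not yet dropped (sum over which currently-grounded one goes next):
  1 to go: {9} 1  {10} 1
  2 to go: {7,9} 1  {8,10} 1  {9,10} 2
  3 to go: {0,7,9} 1  {6,8,10} 1  {7,9,10} 3  {8,9,10} 3
  4 to go: {0,7,9,10} 4  {5,6,8,10} 1  {6,8,9,10} 4  {7,8,9,10} 6
  5 to go: {0,7,8,9,10} 10  {2,5,6,8,10} 1  {4,5,6,8,10} 1  {5,6,8,9,10} 5  {6,7,8,9,10} 10
  6 to go: {0,6,7,8,9,10} 20  {2,4,5,6,8,10} 2  {2,5,6,8,9,10} 6  {3,4,5,6,8,10} 1  {4,5,6,8,9,10} 6  {5,6,7,8,9,10} 15
  7 to go: {0,5,6,7,8,9,10} 35  {1,3,4,5,6,8,10} 1  {2,3,4,5,6,8,10} 3  {2,4,5,6,8,9,10} 14  {2,5,6,7,8,9,10} 21  {3,4,5,6,8,9,10} 7  {4,5,6,7,8,9,10} 21
  8 to go: {0,2,5,6,7,8,9,10} 56  {0,4,5,6,7,8,9,10} 56  {1,2,3,4,5,6,8,10} 4  {1,3,4,5,6,8,9,10} 8  {2,3,4,5,6,8,9,10} 24  {2,4,5,6,7,8,9,10} 56  {3,4,5,6,7,8,9,10} 28
  9 to go: {0,2,4,5,6,7,8,9,10} 168  {0,3,4,5,6,7,8,9,10} 84  {1,2,3,4,5,6,8,9,10} 36  {1,3,4,5,6,7,8,9,10} 36  {2,3,4,5,6,7,8,9,10} 108
  if 0:e drops first: 180 orders
  if 1:u drops first: 360 orders
  if 2:a drops first: 120 orders
heap linearizations: 660

660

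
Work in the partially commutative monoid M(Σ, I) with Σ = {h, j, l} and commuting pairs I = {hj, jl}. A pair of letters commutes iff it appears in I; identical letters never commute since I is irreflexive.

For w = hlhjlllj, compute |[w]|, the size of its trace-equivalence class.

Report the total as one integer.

drop 0:h onto floor
drop 1:l onto {0:h}
drop 2:h onto {1:l}
drop 3:j onto floor
drop 4:l onto {2:h}
drop 5:l onto {4:l}
drop 6:l onto {5:l}
drop 7:j onto {3:j}
ground layer = {0:h, 3:j}
drop-orders for the pieces not yet dropped (sum over which currently-grounded one goes next):
  1 to go: {6} 1  {7} 1
  2 to go: {3,7} 1  {5,6} 1  {6,7} 2
  3 to go: {3,6,7} 3  {4,5,6} 1  {5,6,7} 3
  4 to go: {2,4,5,6} 1  {3,5,6,7} 6  {4,5,6,7} 4
  5 to go: {1,2,4,5,6} 1  {2,4,5,6,7} 5  {3,4,5,6,7} 10
  6 to go: {0,1,2,4,5,6} 1  {1,2,4,5,6,7} 6  {2,3,4,5,6,7} 15
  if 0:h drops first: 21 orders
  if 3:j drops first: 7 orders
heap linearizations: 28

28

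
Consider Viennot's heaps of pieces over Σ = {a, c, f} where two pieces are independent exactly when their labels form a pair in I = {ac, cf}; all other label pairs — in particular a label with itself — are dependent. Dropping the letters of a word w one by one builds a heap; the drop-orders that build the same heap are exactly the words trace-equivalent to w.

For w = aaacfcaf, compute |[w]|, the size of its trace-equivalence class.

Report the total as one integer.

0(a) covers ∅
1(a) covers 0:a
2(a) covers 1:a
3(c) covers ∅
4(f) covers 2:a
5(c) covers 3:c
6(a) covers 4:f
7(f) covers 6:a
floor of heap: 0:a, 3:c
completions by unplaced set U, small U first (add the entries for U minus each lowest piece of U):
  |U|=1: {5}:1  {7}:1
  |U|=2: {3,5}:1  {5,7}:2  {6,7}:1
  |U|=3: {3,5,7}:3  {4,6,7}:1  {5,6,7}:3
  |U|=4: {2,4,6,7}:1  {3,5,6,7}:6  {4,5,6,7}:4
  |U|=5: {1,2,4,6,7}:1  {2,4,5,6,7}:5  {3,4,5,6,7}:10
  |U|=6: {0,1,2,4,6,7}:1  {1,2,4,5,6,7}:6  {2,3,4,5,6,7}:15
  start at 0(a): 21
  start at 3(c): 7
sum over floor = 28

28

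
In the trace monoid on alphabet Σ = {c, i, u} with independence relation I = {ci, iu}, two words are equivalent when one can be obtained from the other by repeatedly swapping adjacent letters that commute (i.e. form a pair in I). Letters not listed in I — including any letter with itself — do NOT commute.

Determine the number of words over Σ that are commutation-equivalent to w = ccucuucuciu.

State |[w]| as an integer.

11

0(c) covers ∅
1(c) covers 0:c
2(u) covers 1:c
3(c) covers 2:u
4(u) covers 3:c
5(u) covers 4:u
6(c) covers 5:u
7(u) covers 6:c
8(c) covers 7:u
9(i) covers ∅
10(u) covers 8:c
floor of heap: 0:c, 9:i
completions by unplaced set U, small U first (add the entries for U minus each lowest piece of U):
  |U|=1: {9}:1  {10}:1
  |U|=2: {8,10}:1  {9,10}:2
  |U|=3: {7,8,10}:1  {8,9,10}:3
  |U|=4: {6,7,8,10}:1  {7,8,9,10}:4
  |U|=5: {5,6,7,8,10}:1  {6,7,8,9,10}:5
  |U|=6: {4,5,6,7,8,10}:1  {5,6,7,8,9,10}:6
  |U|=7: {3,4,5,6,7,8,10}:1  {4,5,6,7,8,9,10}:7
  |U|=8: {2,3,4,5,6,7,8,10}:1  {3,4,5,6,7,8,9,10}:8
  |U|=9: {1,2,3,4,5,6,7,8,10}:1  {2,3,4,5,6,7,8,9,10}:9
  start at 0(c): 10
  start at 9(i): 1
sum over floor = 11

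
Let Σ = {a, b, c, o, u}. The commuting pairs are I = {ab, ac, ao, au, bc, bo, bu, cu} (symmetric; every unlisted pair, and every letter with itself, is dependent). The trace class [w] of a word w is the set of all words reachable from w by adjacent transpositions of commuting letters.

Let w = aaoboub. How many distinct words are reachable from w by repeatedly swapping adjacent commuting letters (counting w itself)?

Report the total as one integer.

piece 0:a — minimal
piece 1:a rests on {0:a}
piece 2:o — minimal
piece 3:b — minimal
piece 4:o rests on {2:o}
piece 5:u rests on {4:o}
piece 6:b rests on {3:b}
minimal pieces: {0:a, 2:o, 3:b}
ways to finish when only these pieces remain (= sum over removing one remaining piece with nothing left below it):
  1 left: {1}→1  {5}→1  {6}→1
  2 left: {0,1}→1  {1,5}→2  {1,6}→2  {3,6}→1  {4,5}→1  {5,6}→2
  3 left: {0,1,5}→3  {0,1,6}→3  {1,3,6}→3  {1,4,5}→3  {1,5,6}→6  {2,4,5}→1  {3,5,6}→3  {4,5,6}→3
  4 left: {0,1,3,6}→6  {0,1,4,5}→6  {0,1,5,6}→12  {1,2,4,5}→4  {1,3,5,6}→12  {1,4,5,6}→12  {2,4,5,6}→4  {3,4,5,6}→6
  5 left: {0,1,2,4,5}→10  {0,1,3,5,6}→30  {0,1,4,5,6}→30  {1,2,4,5,6}→20  {1,3,4,5,6}→30  {2,3,4,5,6}→10
  placing 0:a first → 60 extensions
  placing 2:o first → 90 extensions
  placing 3:b first → 60 extensions
total linear extensions = 210

210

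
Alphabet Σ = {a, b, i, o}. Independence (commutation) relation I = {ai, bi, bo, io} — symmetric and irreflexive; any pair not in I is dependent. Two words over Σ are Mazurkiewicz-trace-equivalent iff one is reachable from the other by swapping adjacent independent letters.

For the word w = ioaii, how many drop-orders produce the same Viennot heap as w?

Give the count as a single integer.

10

drop 0:i onto floor
drop 1:o onto floor
drop 2:a onto {1:o}
drop 3:i onto {0:i}
drop 4:i onto {3:i}
ground layer = {0:i, 1:o}
drop-orders for the pieces not yet dropped (sum over which currently-grounded one goes next):
  1 to go: {2} 1  {4} 1
  2 to go: {1,2} 1  {2,4} 2  {3,4} 1
  3 to go: {0,3,4} 1  {1,2,4} 3  {2,3,4} 3
  if 0:i drops first: 6 orders
  if 1:o drops first: 4 orders
heap linearizations: 10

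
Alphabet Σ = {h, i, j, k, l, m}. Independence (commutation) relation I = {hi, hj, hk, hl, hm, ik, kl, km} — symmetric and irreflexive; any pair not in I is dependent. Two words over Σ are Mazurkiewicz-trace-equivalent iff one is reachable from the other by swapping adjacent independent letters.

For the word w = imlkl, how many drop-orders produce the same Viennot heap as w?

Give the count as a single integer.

5

piece 0:i — minimal
piece 1:m rests on {0:i}
piece 2:l rests on {1:m}
piece 3:k — minimal
piece 4:l rests on {2:l}
minimal pieces: {0:i, 3:k}
ways to finish when only these pieces remain (= sum over removing one remaining piece with nothing left below it):
  1 left: {3}→1  {4}→1
  2 left: {2,4}→1  {3,4}→2
  3 left: {1,2,4}→1  {2,3,4}→3
  placing 0:i first → 4 extensions
  placing 3:k first → 1 extensions
total linear extensions = 5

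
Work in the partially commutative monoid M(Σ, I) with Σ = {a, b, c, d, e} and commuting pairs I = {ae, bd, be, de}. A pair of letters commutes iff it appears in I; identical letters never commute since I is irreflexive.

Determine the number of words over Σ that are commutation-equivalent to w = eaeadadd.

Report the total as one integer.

28

#0=e has no predecessor
#1=a has no predecessor
#2=e depends on [0:e]
#3=a depends on [1:a]
#4=d depends on [3:a]
#5=a depends on [4:d]
#6=d depends on [5:a]
#7=d depends on [6:d]
sources: [0:e, 1:a]
N(rest) = Σ N(rest − s) over sources s of rest; N(one piece) = 1:
  size 1 → [2]=1  [7]=1
  size 2 → [0,2]=1  [2,7]=2  [6,7]=1
  size 3 → [0,2,7]=3  [2,6,7]=3  [5,6,7]=1
  size 4 → [0,2,6,7]=6  [2,5,6,7]=4  [4,5,6,7]=1
  size 5 → [0,2,5,6,7]=10  [2,4,5,6,7]=5  [3,4,5,6,7]=1
  size 6 → [0,2,4,5,6,7]=15  [1,3,4,5,6,7]=1  [2,3,4,5,6,7]=6
  first=0(e) contributes 7
  first=1(a) contributes 21
|[w]| = 28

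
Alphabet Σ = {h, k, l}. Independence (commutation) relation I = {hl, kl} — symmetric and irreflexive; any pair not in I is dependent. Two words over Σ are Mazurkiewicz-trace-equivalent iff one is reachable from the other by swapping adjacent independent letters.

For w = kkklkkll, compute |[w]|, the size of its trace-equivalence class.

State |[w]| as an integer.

drop 0:k onto floor
drop 1:k onto {0:k}
drop 2:k onto {1:k}
drop 3:l onto floor
drop 4:k onto {2:k}
drop 5:k onto {4:k}
drop 6:l onto {3:l}
drop 7:l onto {6:l}
ground layer = {0:k, 3:l}
drop-orders for the pieces not yet dropped (sum over which currently-grounded one goes next):
  1 to go: {5} 1  {7} 1
  2 to go: {4,5} 1  {5,7} 2  {6,7} 1
  3 to go: {2,4,5} 1  {3,6,7} 1  {4,5,7} 3  {5,6,7} 3
  4 to go: {1,2,4,5} 1  {2,4,5,7} 4  {3,5,6,7} 4  {4,5,6,7} 6
  5 to go: {0,1,2,4,5} 1  {1,2,4,5,7} 5  {2,4,5,6,7} 10  {3,4,5,6,7} 10
  6 to go: {0,1,2,4,5,7} 6  {1,2,4,5,6,7} 15  {2,3,4,5,6,7} 20
  if 0:k drops first: 35 orders
  if 3:l drops first: 21 orders
heap linearizations: 56

56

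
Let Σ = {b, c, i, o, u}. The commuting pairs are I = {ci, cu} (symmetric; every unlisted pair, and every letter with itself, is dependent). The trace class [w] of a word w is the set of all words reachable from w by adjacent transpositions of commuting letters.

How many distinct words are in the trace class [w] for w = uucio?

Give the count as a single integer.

4

drop 0:u onto floor
drop 1:u onto {0:u}
drop 2:c onto floor
drop 3:i onto {1:u}
drop 4:o onto {2:c, 3:i}
ground layer = {0:u, 2:c}
drop-orders for the pieces not yet dropped (sum over which currently-grounded one goes next):
  1 to go: {4} 1
  2 to go: {2,4} 1  {3,4} 1
  3 to go: {1,3,4} 1  {2,3,4} 2
  if 0:u drops first: 3 orders
  if 2:c drops first: 1 orders
heap linearizations: 4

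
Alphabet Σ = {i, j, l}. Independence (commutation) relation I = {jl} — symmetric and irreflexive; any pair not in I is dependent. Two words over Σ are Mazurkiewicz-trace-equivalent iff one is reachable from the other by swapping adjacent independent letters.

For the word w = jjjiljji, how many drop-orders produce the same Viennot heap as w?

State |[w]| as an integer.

piece 0:j — minimal
piece 1:j rests on {0:j}
piece 2:j rests on {1:j}
piece 3:i rests on {2:j}
piece 4:l rests on {3:i}
piece 5:j rests on {3:i}
piece 6:j rests on {5:j}
piece 7:i rests on {4:l, 6:j}
minimal pieces: {0:j}
ways to finish when only these pieces remain (= sum over removing one remaining piece with nothing left below it):
  1 left: {7}→1
  2 left: {4,7}→1  {6,7}→1
  3 left: {4,6,7}→2  {5,6,7}→1
  4 left: {4,5,6,7}→3
  5 left: {3,4,5,6,7}→3
  6 left: {2,3,4,5,6,7}→3
  placing 0:j first → 3 extensions

3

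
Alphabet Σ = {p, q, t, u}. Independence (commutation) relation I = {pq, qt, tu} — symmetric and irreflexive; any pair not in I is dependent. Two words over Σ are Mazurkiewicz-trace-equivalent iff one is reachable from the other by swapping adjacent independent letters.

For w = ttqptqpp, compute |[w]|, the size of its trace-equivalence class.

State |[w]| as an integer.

28

drop 0:t onto floor
drop 1:t onto {0:t}
drop 2:q onto floor
drop 3:p onto {1:t}
drop 4:t onto {3:p}
drop 5:q onto {2:q}
drop 6:p onto {4:t}
drop 7:p onto {6:p}
ground layer = {0:t, 2:q}
drop-orders for the pieces not yet dropped (sum over which currently-grounded one goes next):
  1 to go: {5} 1  {7} 1
  2 to go: {2,5} 1  {5,7} 2  {6,7} 1
  3 to go: {2,5,7} 3  {4,6,7} 1  {5,6,7} 3
  4 to go: {2,5,6,7} 6  {3,4,6,7} 1  {4,5,6,7} 4
  5 to go: {1,3,4,6,7} 1  {2,4,5,6,7} 10  {3,4,5,6,7} 5
  6 to go: {0,1,3,4,6,7} 1  {1,3,4,5,6,7} 6  {2,3,4,5,6,7} 15
  if 0:t drops first: 21 orders
  if 2:q drops first: 7 orders
heap linearizations: 28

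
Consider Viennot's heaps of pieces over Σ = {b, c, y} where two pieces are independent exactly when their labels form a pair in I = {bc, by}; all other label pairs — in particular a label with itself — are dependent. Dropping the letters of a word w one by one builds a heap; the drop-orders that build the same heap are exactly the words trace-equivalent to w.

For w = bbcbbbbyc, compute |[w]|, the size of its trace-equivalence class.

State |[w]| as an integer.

84

0(b) covers ∅
1(b) covers 0:b
2(c) covers ∅
3(b) covers 1:b
4(b) covers 3:b
5(b) covers 4:b
6(b) covers 5:b
7(y) covers 2:c
8(c) covers 7:y
floor of heap: 0:b, 2:c
completions by unplaced set U, small U first (add the entries for U minus each lowest piece of U):
  |U|=1: {6}:1  {8}:1
  |U|=2: {5,6}:1  {6,8}:2  {7,8}:1
  |U|=3: {2,7,8}:1  {4,5,6}:1  {5,6,8}:3  {6,7,8}:3
  |U|=4: {2,6,7,8}:4  {3,4,5,6}:1  {4,5,6,8}:4  {5,6,7,8}:6
  |U|=5: {1,3,4,5,6}:1  {2,5,6,7,8}:10  {3,4,5,6,8}:5  {4,5,6,7,8}:10
  |U|=6: {0,1,3,4,5,6}:1  {1,3,4,5,6,8}:6  {2,4,5,6,7,8}:20  {3,4,5,6,7,8}:15
  |U|=7: {0,1,3,4,5,6,8}:7  {1,3,4,5,6,7,8}:21  {2,3,4,5,6,7,8}:35
  start at 0(b): 56
  start at 2(c): 28
sum over floor = 84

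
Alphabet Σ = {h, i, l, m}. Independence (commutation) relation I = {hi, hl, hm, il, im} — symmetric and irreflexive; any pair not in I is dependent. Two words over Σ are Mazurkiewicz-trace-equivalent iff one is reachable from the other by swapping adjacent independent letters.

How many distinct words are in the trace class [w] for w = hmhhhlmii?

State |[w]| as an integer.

1260

piece 0:h — minimal
piece 1:m — minimal
piece 2:h rests on {0:h}
piece 3:h rests on {2:h}
piece 4:h rests on {3:h}
piece 5:l rests on {1:m}
piece 6:m rests on {5:l}
piece 7:i — minimal
piece 8:i rests on {7:i}
minimal pieces: {0:h, 1:m, 7:i}
ways to finish when only these pieces remain (= sum over removing one remaining piece with nothing left below it):
  1 left: {4}→1  {6}→1  {8}→1
  2 left: {3,4}→1  {4,6}→2  {4,8}→2  {5,6}→1  {6,8}→2  {7,8}→1
  3 left: {1,5,6}→1  {2,3,4}→1  {3,4,6}→3  {3,4,8}→3  {4,5,6}→3  {4,6,8}→6  {4,7,8}→3  {5,6,8}→3  {6,7,8}→3
  4 left: {0,2,3,4}→1  {1,4,5,6}→4  {1,5,6,8}→4  {2,3,4,6}→4  {2,3,4,8}→4  {3,4,5,6}→6  {3,4,6,8}→12  {3,4,7,8}→6  {4,5,6,8}→12  {4,6,7,8}→12  {5,6,7,8}→6
  5 left: {0,2,3,4,6}→5  {0,2,3,4,8}→5  {1,3,4,5,6}→10  {1,4,5,6,8}→20  {1,5,6,7,8}→10  {2,3,4,5,6}→10  {2,3,4,6,8}→20  {2,3,4,7,8}→10  {3,4,5,6,8}→30  {3,4,6,7,8}→30  {4,5,6,7,8}→30
  6 left: {0,2,3,4,5,6}→15  {0,2,3,4,6,8}→30  {0,2,3,4,7,8}→15  {1,2,3,4,5,6}→20  {1,3,4,5,6,8}→60  {1,4,5,6,7,8}→60  {2,3,4,5,6,8}→60  {2,3,4,6,7,8}→60  {3,4,5,6,7,8}→90
  7 left: {0,1,2,3,4,5,6}→35  {0,2,3,4,5,6,8}→105  {0,2,3,4,6,7,8}→105  {1,2,3,4,5,6,8}→140  {1,3,4,5,6,7,8}→210  {2,3,4,5,6,7,8}→210
  placing 0:h first → 560 extensions
  placing 1:m first → 420 extensions
  placing 7:i first → 280 extensions
total linear extensions = 1260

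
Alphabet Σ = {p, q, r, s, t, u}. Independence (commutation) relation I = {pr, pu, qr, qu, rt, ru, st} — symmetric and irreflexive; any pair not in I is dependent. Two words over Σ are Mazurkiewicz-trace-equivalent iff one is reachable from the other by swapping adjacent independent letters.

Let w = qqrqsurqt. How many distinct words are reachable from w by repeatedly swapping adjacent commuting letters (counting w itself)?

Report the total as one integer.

32

#0=q has no predecessor
#1=q depends on [0:q]
#2=r has no predecessor
#3=q depends on [1:q]
#4=s depends on [2:r, 3:q]
#5=u depends on [4:s]
#6=r depends on [4:s]
#7=q depends on [4:s]
#8=t depends on [5:u, 7:q]
sources: [0:q, 2:r]
N(rest) = Σ N(rest − s) over sources s of rest; N(one piece) = 1:
  size 1 → [6]=1  [8]=1
  size 2 → [5,8]=1  [6,8]=2  [7,8]=1
  size 3 → [5,6,8]=3  [5,7,8]=2  [6,7,8]=3
  size 4 → [5,6,7,8]=8
  size 5 → [4,5,6,7,8]=8
  size 6 → [2,4,5,6,7,8]=8  [3,4,5,6,7,8]=8
  size 7 → [1,3,4,5,6,7,8]=8  [2,3,4,5,6,7,8]=16
  first=0(q) contributes 24
  first=2(r) contributes 8
|[w]| = 32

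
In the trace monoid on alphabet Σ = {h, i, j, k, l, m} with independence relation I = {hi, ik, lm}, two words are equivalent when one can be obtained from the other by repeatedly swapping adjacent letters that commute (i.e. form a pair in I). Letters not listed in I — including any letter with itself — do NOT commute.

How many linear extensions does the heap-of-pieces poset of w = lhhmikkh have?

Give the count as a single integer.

piece 0:l — minimal
piece 1:h rests on {0:l}
piece 2:h rests on {1:h}
piece 3:m rests on {2:h}
piece 4:i rests on {3:m}
piece 5:k rests on {3:m}
piece 6:k rests on {5:k}
piece 7:h rests on {6:k}
minimal pieces: {0:l}
ways to finish when only these pieces remain (= sum over removing one remaining piece with nothing left below it):
  1 left: {4}→1  {7}→1
  2 left: {4,7}→2  {6,7}→1
  3 left: {4,6,7}→3  {5,6,7}→1
  4 left: {4,5,6,7}→4
  5 left: {3,4,5,6,7}→4
  6 left: {2,3,4,5,6,7}→4
  placing 0:l first → 4 extensions

4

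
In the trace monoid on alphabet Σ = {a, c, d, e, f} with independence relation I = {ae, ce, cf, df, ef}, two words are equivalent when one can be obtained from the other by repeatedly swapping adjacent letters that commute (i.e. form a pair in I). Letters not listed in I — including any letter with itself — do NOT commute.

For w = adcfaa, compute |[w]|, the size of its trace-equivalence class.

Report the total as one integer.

drop 0:a onto floor
drop 1:d onto {0:a}
drop 2:c onto {1:d}
drop 3:f onto {0:a}
drop 4:a onto {2:c, 3:f}
drop 5:a onto {4:a}
ground layer = {0:a}
drop-orders for the pieces not yet dropped (sum over which currently-grounded one goes next):
  1 to go: {5} 1
  2 to go: {4,5} 1
  3 to go: {2,4,5} 1  {3,4,5} 1
  4 to go: {1,2,4,5} 1  {2,3,4,5} 2
  if 0:a drops first: 3 orders

3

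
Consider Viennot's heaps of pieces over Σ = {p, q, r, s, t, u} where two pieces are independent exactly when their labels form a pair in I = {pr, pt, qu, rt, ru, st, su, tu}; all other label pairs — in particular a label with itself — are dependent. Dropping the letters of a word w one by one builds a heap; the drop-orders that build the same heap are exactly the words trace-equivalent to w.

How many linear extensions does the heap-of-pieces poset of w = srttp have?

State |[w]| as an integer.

#0=s has no predecessor
#1=r depends on [0:s]
#2=t has no predecessor
#3=t depends on [2:t]
#4=p depends on [0:s]
sources: [0:s, 2:t]
N(rest) = Σ N(rest − s) over sources s of rest; N(one piece) = 1:
  size 1 → [1]=1  [3]=1  [4]=1
  size 2 → [1,3]=2  [1,4]=2  [2,3]=1  [3,4]=2
  size 3 → [0,1,4]=2  [1,2,3]=3  [1,3,4]=6  [2,3,4]=3
  first=0(s) contributes 12
  first=2(t) contributes 8
|[w]| = 20

20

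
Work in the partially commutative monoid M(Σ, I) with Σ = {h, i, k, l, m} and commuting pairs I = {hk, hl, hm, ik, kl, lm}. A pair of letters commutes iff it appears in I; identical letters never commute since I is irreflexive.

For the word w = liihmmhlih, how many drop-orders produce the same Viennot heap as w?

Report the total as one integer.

30

piece 0:l — minimal
piece 1:i rests on {0:l}
piece 2:i rests on {1:i}
piece 3:h rests on {2:i}
piece 4:m rests on {2:i}
piece 5:m rests on {4:m}
piece 6:h rests on {3:h}
piece 7:l rests on {2:i}
piece 8:i rests on {5:m, 6:h, 7:l}
piece 9:h rests on {8:i}
minimal pieces: {0:l}
ways to finish when only these pieces remain (= sum over removing one remaining piece with nothing left below it):
  1 left: {9}→1
  2 left: {8,9}→1
  3 left: {5,8,9}→1  {6,8,9}→1  {7,8,9}→1
  4 left: {3,6,8,9}→1  {4,5,8,9}→1  {5,6,8,9}→2  {5,7,8,9}→2  {6,7,8,9}→2
  5 left: {3,5,6,8,9}→3  {3,6,7,8,9}→3  {4,5,6,8,9}→3  {4,5,7,8,9}→3  {5,6,7,8,9}→6
  6 left: {3,4,5,6,8,9}→6  {3,5,6,7,8,9}→12  {4,5,6,7,8,9}→12
  7 left: {3,4,5,6,7,8,9}→30
  8 left: {2,3,4,5,6,7,8,9}→30
  placing 0:l first → 30 extensions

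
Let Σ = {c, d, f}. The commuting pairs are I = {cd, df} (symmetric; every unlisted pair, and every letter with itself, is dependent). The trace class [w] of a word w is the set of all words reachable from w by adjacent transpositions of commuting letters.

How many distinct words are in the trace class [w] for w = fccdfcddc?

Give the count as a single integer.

piece 0:f — minimal
piece 1:c rests on {0:f}
piece 2:c rests on {1:c}
piece 3:d — minimal
piece 4:f rests on {2:c}
piece 5:c rests on {4:f}
piece 6:d rests on {3:d}
piece 7:d rests on {6:d}
piece 8:c rests on {5:c}
minimal pieces: {0:f, 3:d}
ways to finish when only these pieces remain (= sum over removing one remaining piece with nothing left below it):
  1 left: {7}→1  {8}→1
  2 left: {5,8}→1  {6,7}→1  {7,8}→2
  3 left: {3,6,7}→1  {4,5,8}→1  {5,7,8}→3  {6,7,8}→3
  4 left: {2,4,5,8}→1  {3,6,7,8}→4  {4,5,7,8}→4  {5,6,7,8}→6
  5 left: {1,2,4,5,8}→1  {2,4,5,7,8}→5  {3,5,6,7,8}→10  {4,5,6,7,8}→10
  6 left: {0,1,2,4,5,8}→1  {1,2,4,5,7,8}→6  {2,4,5,6,7,8}→15  {3,4,5,6,7,8}→20
  7 left: {0,1,2,4,5,7,8}→7  {1,2,4,5,6,7,8}→21  {2,3,4,5,6,7,8}→35
  placing 0:f first → 56 extensions
  placing 3:d first → 28 extensions
total linear extensions = 84

84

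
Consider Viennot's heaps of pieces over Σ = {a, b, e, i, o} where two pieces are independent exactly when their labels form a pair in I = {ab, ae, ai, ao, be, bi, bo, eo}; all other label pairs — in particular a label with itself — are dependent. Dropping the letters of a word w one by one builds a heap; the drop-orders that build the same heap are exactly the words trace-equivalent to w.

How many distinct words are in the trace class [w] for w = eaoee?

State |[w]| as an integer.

20

piece 0:e — minimal
piece 1:a — minimal
piece 2:o — minimal
piece 3:e rests on {0:e}
piece 4:e rests on {3:e}
minimal pieces: {0:e, 1:a, 2:o}
ways to finish when only these pieces remain (= sum over removing one remaining piece with nothing left below it):
  1 left: {1}→1  {2}→1  {4}→1
  2 left: {1,2}→2  {1,4}→2  {2,4}→2  {3,4}→1
  3 left: {0,3,4}→1  {1,2,4}→6  {1,3,4}→3  {2,3,4}→3
  placing 0:e first → 12 extensions
  placing 1:a first → 4 extensions
  placing 2:o first → 4 extensions
total linear extensions = 20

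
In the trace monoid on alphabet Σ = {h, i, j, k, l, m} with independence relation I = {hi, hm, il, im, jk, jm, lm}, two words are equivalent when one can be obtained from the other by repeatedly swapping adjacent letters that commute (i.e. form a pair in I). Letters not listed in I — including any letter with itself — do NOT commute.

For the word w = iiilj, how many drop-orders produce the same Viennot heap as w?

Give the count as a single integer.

drop 0:i onto floor
drop 1:i onto {0:i}
drop 2:i onto {1:i}
drop 3:l onto floor
drop 4:j onto {2:i, 3:l}
ground layer = {0:i, 3:l}
drop-orders for the pieces not yet dropped (sum over which currently-grounded one goes next):
  1 to go: {4} 1
  2 to go: {2,4} 1  {3,4} 1
  3 to go: {1,2,4} 1  {2,3,4} 2
  if 0:i drops first: 3 orders
  if 3:l drops first: 1 orders
heap linearizations: 4

4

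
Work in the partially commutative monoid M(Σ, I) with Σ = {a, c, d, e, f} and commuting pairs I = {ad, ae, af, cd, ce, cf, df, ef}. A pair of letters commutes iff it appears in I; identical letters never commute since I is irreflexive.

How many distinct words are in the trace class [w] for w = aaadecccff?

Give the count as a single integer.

1260

piece 0:a — minimal
piece 1:a rests on {0:a}
piece 2:a rests on {1:a}
piece 3:d — minimal
piece 4:e rests on {3:d}
piece 5:c rests on {2:a}
piece 6:c rests on {5:c}
piece 7:c rests on {6:c}
piece 8:f — minimal
piece 9:f rests on {8:f}
minimal pieces: {0:a, 3:d, 8:f}
ways to finish when only these pieces remain (= sum over removing one remaining piece with nothing left below it):
  1 left: {4}→1  {7}→1  {9}→1
  2 left: {3,4}→1  {4,7}→2  {4,9}→2  {6,7}→1  {7,9}→2  {8,9}→1
  3 left: {3,4,7}→3  {3,4,9}→3  {4,6,7}→3  {4,7,9}→6  {4,8,9}→3  {5,6,7}→1  {6,7,9}→3  {7,8,9}→3
  4 left: {2,5,6,7}→1  {3,4,6,7}→6  {3,4,7,9}→12  {3,4,8,9}→6  {4,5,6,7}→4  {4,6,7,9}→12  {4,7,8,9}→12  {5,6,7,9}→4  {6,7,8,9}→6
  5 left: {1,2,5,6,7}→1  {2,4,5,6,7}→5  {2,5,6,7,9}→5  {3,4,5,6,7}→10  {3,4,6,7,9}→30  {3,4,7,8,9}→30  {4,5,6,7,9}→20  {4,6,7,8,9}→30  {5,6,7,8,9}→10
  6 left: {0,1,2,5,6,7}→1  {1,2,4,5,6,7}→6  {1,2,5,6,7,9}→6  {2,3,4,5,6,7}→15  {2,4,5,6,7,9}→30  {2,5,6,7,8,9}→15  {3,4,5,6,7,9}→60  {3,4,6,7,8,9}→90  {4,5,6,7,8,9}→60
  7 left: {0,1,2,4,5,6,7}→7  {0,1,2,5,6,7,9}→7  {1,2,3,4,5,6,7}→21  {1,2,4,5,6,7,9}→42  {1,2,5,6,7,8,9}→21  {2,3,4,5,6,7,9}→105  {2,4,5,6,7,8,9}→105  {3,4,5,6,7,8,9}→210
  8 left: {0,1,2,3,4,5,6,7}→28  {0,1,2,4,5,6,7,9}→56  {0,1,2,5,6,7,8,9}→28  {1,2,3,4,5,6,7,9}→168  {1,2,4,5,6,7,8,9}→168  {2,3,4,5,6,7,8,9}→420
  placing 0:a first → 756 extensions
  placing 3:d first → 252 extensions
  placing 8:f first → 252 extensions
total linear extensions = 1260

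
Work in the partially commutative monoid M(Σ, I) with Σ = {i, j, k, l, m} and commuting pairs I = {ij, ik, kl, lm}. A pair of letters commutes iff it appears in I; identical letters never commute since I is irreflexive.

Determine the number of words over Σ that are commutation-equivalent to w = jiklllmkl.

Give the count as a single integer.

drop 0:j onto floor
drop 1:i onto floor
drop 2:k onto {0:j}
drop 3:l onto {0:j, 1:i}
drop 4:l onto {3:l}
drop 5:l onto {4:l}
drop 6:m onto {1:i, 2:k}
drop 7:k onto {6:m}
drop 8:l onto {5:l}
ground layer = {0:j, 1:i}
drop-orders for the pieces not yet dropped (sum over which currently-grounded one goes next):
  1 to go: {7} 1  {8} 1
  2 to go: {5,8} 1  {6,7} 1  {7,8} 2
  3 to go: {2,6,7} 1  {4,5,8} 1  {5,7,8} 3  {6,7,8} 3
  4 to go: {2,6,7,8} 4  {3,4,5,8} 1  {4,5,7,8} 4  {5,6,7,8} 6
  5 to go: {2,5,6,7,8} 10  {3,4,5,7,8} 5  {4,5,6,7,8} 10
  6 to go: {2,4,5,6,7,8} 20  {3,4,5,6,7,8} 15
  7 to go: {1,3,4,5,6,7,8} 15  {2,3,4,5,6,7,8} 35
  if 0:j drops first: 50 orders
  if 1:i drops first: 35 orders
heap linearizations: 85

85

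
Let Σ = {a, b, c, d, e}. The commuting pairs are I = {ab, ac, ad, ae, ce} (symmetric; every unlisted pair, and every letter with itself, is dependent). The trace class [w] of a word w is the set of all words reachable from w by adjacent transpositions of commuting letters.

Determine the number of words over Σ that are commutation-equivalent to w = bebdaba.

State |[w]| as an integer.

21

drop 0:b onto floor
drop 1:e onto {0:b}
drop 2:b onto {1:e}
drop 3:d onto {2:b}
drop 4:a onto floor
drop 5:b onto {3:d}
drop 6:a onto {4:a}
ground layer = {0:b, 4:a}
drop-orders for the pieces not yet dropped (sum over which currently-grounded one goes next):
  1 to go: {5} 1  {6} 1
  2 to go: {3,5} 1  {4,6} 1  {5,6} 2
  3 to go: {2,3,5} 1  {3,5,6} 3  {4,5,6} 3
  4 to go: {1,2,3,5} 1  {2,3,5,6} 4  {3,4,5,6} 6
  5 to go: {0,1,2,3,5} 1  {1,2,3,5,6} 5  {2,3,4,5,6} 10
  if 0:b drops first: 15 orders
  if 4:a drops first: 6 orders
heap linearizations: 21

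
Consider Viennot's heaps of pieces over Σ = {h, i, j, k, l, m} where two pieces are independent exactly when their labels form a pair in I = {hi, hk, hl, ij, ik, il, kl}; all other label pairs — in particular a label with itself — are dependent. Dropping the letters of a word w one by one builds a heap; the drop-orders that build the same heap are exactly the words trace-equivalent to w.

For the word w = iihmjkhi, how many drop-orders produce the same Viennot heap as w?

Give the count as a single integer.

24

0(i) covers ∅
1(i) covers 0:i
2(h) covers ∅
3(m) covers 1:i, 2:h
4(j) covers 3:m
5(k) covers 4:j
6(h) covers 4:j
7(i) covers 3:m
floor of heap: 0:i, 2:h
completions by unplaced set U, small U first (add the entries for U minus each lowest piece of U):
  |U|=1: {5}:1  {6}:1  {7}:1
  |U|=2: {5,6}:2  {5,7}:2  {6,7}:2
  |U|=3: {4,5,6}:2  {5,6,7}:6
  |U|=4: {4,5,6,7}:8
  |U|=5: {3,4,5,6,7}:8
  |U|=6: {1,3,4,5,6,7}:8  {2,3,4,5,6,7}:8
  start at 0(i): 16
  start at 2(h): 8
sum over floor = 24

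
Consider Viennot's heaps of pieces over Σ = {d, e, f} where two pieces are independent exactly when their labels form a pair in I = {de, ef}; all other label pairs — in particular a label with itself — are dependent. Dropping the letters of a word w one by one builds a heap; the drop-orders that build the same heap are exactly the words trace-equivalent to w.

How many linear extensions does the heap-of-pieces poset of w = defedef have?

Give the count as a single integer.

35

#0=d has no predecessor
#1=e has no predecessor
#2=f depends on [0:d]
#3=e depends on [1:e]
#4=d depends on [2:f]
#5=e depends on [3:e]
#6=f depends on [4:d]
sources: [0:d, 1:e]
N(rest) = Σ N(rest − s) over sources s of rest; N(one piece) = 1:
  size 1 → [5]=1  [6]=1
  size 2 → [3,5]=1  [4,6]=1  [5,6]=2
  size 3 → [1,3,5]=1  [2,4,6]=1  [3,5,6]=3  [4,5,6]=3
  size 4 → [0,2,4,6]=1  [1,3,5,6]=4  [2,4,5,6]=4  [3,4,5,6]=6
  size 5 → [0,2,4,5,6]=5  [1,3,4,5,6]=10  [2,3,4,5,6]=10
  first=0(d) contributes 20
  first=1(e) contributes 15
|[w]| = 35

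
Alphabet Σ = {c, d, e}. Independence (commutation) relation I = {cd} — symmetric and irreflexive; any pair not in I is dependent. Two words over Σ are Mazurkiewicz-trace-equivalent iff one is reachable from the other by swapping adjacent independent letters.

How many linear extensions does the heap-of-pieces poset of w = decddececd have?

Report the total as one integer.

6

drop 0:d onto floor
drop 1:e onto {0:d}
drop 2:c onto {1:e}
drop 3:d onto {1:e}
drop 4:d onto {3:d}
drop 5:e onto {2:c, 4:d}
drop 6:c onto {5:e}
drop 7:e onto {6:c}
drop 8:c onto {7:e}
drop 9:d onto {7:e}
ground layer = {0:d}
drop-orders for the pieces not yet dropped (sum over which currently-grounded one goes next):
  1 to go: {8} 1  {9} 1
  2 to go: {8,9} 2
  3 to go: {7,8,9} 2
  4 to go: {6,7,8,9} 2
  5 to go: {5,6,7,8,9} 2
  6 to go: {2,5,6,7,8,9} 2  {4,5,6,7,8,9} 2
  7 to go: {2,4,5,6,7,8,9} 4  {3,4,5,6,7,8,9} 2
  8 to go: {2,3,4,5,6,7,8,9} 6
  if 0:d drops first: 6 orders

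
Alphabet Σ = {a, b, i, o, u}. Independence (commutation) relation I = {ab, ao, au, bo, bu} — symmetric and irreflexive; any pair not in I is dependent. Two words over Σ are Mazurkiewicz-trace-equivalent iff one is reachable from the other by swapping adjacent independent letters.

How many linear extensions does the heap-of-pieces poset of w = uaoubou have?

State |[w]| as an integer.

42

drop 0:u onto floor
drop 1:a onto floor
drop 2:o onto {0:u}
drop 3:u onto {2:o}
drop 4:b onto floor
drop 5:o onto {3:u}
drop 6:u onto {5:o}
ground layer = {0:u, 1:a, 4:b}
drop-orders for the pieces not yet dropped (sum over which currently-grounded one goes next):
  1 to go: {1} 1  {4} 1  {6} 1
  2 to go: {1,4} 2  {1,6} 2  {4,6} 2  {5,6} 1
  3 to go: {1,4,6} 6  {1,5,6} 3  {3,5,6} 1  {4,5,6} 3
  4 to go: {1,3,5,6} 4  {1,4,5,6} 12  {2,3,5,6} 1  {3,4,5,6} 4
  5 to go: {0,2,3,5,6} 1  {1,2,3,5,6} 5  {1,3,4,5,6} 20  {2,3,4,5,6} 5
  if 0:u drops first: 30 orders
  if 1:a drops first: 6 orders
  if 4:b drops first: 6 orders
heap linearizations: 42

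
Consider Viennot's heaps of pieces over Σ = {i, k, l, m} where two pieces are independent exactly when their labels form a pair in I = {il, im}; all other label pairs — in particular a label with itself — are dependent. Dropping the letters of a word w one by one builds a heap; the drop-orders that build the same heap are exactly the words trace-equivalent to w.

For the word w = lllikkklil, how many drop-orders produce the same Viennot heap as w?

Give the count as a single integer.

piece 0:l — minimal
piece 1:l rests on {0:l}
piece 2:l rests on {1:l}
piece 3:i — minimal
piece 4:k rests on {2:l, 3:i}
piece 5:k rests on {4:k}
piece 6:k rests on {5:k}
piece 7:l rests on {6:k}
piece 8:i rests on {6:k}
piece 9:l rests on {7:l}
minimal pieces: {0:l, 3:i}
ways to finish when only these pieces remain (= sum over removing one remaining piece with nothing left below it):
  1 left: {8}→1  {9}→1
  2 left: {7,9}→1  {8,9}→2
  3 left: {7,8,9}→3
  4 left: {6,7,8,9}→3
  5 left: {5,6,7,8,9}→3
  6 left: {4,5,6,7,8,9}→3
  7 left: {2,4,5,6,7,8,9}→3  {3,4,5,6,7,8,9}→3
  8 left: {1,2,4,5,6,7,8,9}→3  {2,3,4,5,6,7,8,9}→6
  placing 0:l first → 9 extensions
  placing 3:i first → 3 extensions
total linear extensions = 12

12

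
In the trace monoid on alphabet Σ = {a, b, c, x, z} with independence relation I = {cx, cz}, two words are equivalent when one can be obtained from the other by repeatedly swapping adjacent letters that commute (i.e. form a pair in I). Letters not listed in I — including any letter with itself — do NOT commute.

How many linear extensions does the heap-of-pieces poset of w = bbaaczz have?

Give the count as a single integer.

3

drop 0:b onto floor
drop 1:b onto {0:b}
drop 2:a onto {1:b}
drop 3:a onto {2:a}
drop 4:c onto {3:a}
drop 5:z onto {3:a}
drop 6:z onto {5:z}
ground layer = {0:b}
drop-orders for the pieces not yet dropped (sum over which currently-grounded one goes next):
  1 to go: {4} 1  {6} 1
  2 to go: {4,6} 2  {5,6} 1
  3 to go: {4,5,6} 3
  4 to go: {3,4,5,6} 3
  5 to go: {2,3,4,5,6} 3
  if 0:b drops first: 3 orders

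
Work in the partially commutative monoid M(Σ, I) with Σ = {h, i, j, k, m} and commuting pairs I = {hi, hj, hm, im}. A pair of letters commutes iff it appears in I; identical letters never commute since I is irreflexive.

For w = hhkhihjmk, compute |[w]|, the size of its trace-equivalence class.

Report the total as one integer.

10

#0=h has no predecessor
#1=h depends on [0:h]
#2=k depends on [1:h]
#3=h depends on [2:k]
#4=i depends on [2:k]
#5=h depends on [3:h]
#6=j depends on [4:i]
#7=m depends on [6:j]
#8=k depends on [5:h, 7:m]
sources: [0:h]
N(rest) = Σ N(rest − s) over sources s of rest; N(one piece) = 1:
  size 1 → [8]=1
  size 2 → [5,8]=1  [7,8]=1
  size 3 → [3,5,8]=1  [5,7,8]=2  [6,7,8]=1
  size 4 → [3,5,7,8]=3  [4,6,7,8]=1  [5,6,7,8]=3
  size 5 → [3,5,6,7,8]=6  [4,5,6,7,8]=4
  size 6 → [3,4,5,6,7,8]=10
  size 7 → [2,3,4,5,6,7,8]=10
  first=0(h) contributes 10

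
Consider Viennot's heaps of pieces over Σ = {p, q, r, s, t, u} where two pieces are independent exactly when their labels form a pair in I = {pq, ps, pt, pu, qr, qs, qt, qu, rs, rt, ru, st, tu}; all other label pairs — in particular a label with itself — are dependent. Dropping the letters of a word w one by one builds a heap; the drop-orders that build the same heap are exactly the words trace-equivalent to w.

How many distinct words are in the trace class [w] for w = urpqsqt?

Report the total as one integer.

630

0(u) covers ∅
1(r) covers ∅
2(p) covers 1:r
3(q) covers ∅
4(s) covers 0:u
5(q) covers 3:q
6(t) covers ∅
floor of heap: 0:u, 1:r, 3:q, 6:t
completions by unplaced set U, small U first (add the entries for U minus each lowest piece of U):
  |U|=1: {2}:1  {4}:1  {5}:1  {6}:1
  |U|=2: {0,4}:1  {1,2}:1  {2,4}:2  {2,5}:2  {2,6}:2  {3,5}:1  {4,5}:2  {4,6}:2  {5,6}:2
  |U|=3: {0,2,4}:3  {0,4,5}:3  {0,4,6}:3  {1,2,4}:3  {1,2,5}:3  {1,2,6}:3  {2,3,5}:3  {2,4,5}:6  {2,4,6}:6  {2,5,6}:6  {3,4,5}:3  {3,5,6}:3  {4,5,6}:6
  |U|=4: {0,1,2,4}:6  {0,2,4,5}:12  {0,2,4,6}:12  {0,3,4,5}:6  {0,4,5,6}:12  {1,2,3,5}:6  {1,2,4,5}:12  {1,2,4,6}:12  {1,2,5,6}:12  {2,3,4,5}:12  {2,3,5,6}:12  {2,4,5,6}:24  {3,4,5,6}:12
  |U|=5: {0,1,2,4,5}:30  {0,1,2,4,6}:30  {0,2,3,4,5}:30  {0,2,4,5,6}:60  {0,3,4,5,6}:30  {1,2,3,4,5}:30  {1,2,3,5,6}:30  {1,2,4,5,6}:60  {2,3,4,5,6}:60
  start at 0(u): 180
  start at 1(r): 180
  start at 3(q): 180
  start at 6(t): 90
sum over floor = 630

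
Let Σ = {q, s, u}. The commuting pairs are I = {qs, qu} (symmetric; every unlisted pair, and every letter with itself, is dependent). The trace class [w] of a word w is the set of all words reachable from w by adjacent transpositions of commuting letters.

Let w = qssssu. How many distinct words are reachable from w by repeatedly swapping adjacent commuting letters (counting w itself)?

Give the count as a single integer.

#0=q has no predecessor
#1=s has no predecessor
#2=s depends on [1:s]
#3=s depends on [2:s]
#4=s depends on [3:s]
#5=u depends on [4:s]
sources: [0:q, 1:s]
N(rest) = Σ N(rest − s) over sources s of rest; N(one piece) = 1:
  size 1 → [0]=1  [5]=1
  size 2 → [0,5]=2  [4,5]=1
  size 3 → [0,4,5]=3  [3,4,5]=1
  size 4 → [0,3,4,5]=4  [2,3,4,5]=1
  first=0(q) contributes 1
  first=1(s) contributes 5
|[w]| = 6

6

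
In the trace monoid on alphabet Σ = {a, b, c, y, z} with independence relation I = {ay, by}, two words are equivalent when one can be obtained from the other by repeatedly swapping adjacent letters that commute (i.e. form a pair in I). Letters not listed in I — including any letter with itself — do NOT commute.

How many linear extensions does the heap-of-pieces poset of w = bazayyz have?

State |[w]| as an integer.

3

#0=b has no predecessor
#1=a depends on [0:b]
#2=z depends on [1:a]
#3=a depends on [2:z]
#4=y depends on [2:z]
#5=y depends on [4:y]
#6=z depends on [3:a, 5:y]
sources: [0:b]
N(rest) = Σ N(rest − s) over sources s of rest; N(one piece) = 1:
  size 1 → [6]=1
  size 2 → [3,6]=1  [5,6]=1
  size 3 → [3,5,6]=2  [4,5,6]=1
  size 4 → [3,4,5,6]=3
  size 5 → [2,3,4,5,6]=3
  first=0(b) contributes 3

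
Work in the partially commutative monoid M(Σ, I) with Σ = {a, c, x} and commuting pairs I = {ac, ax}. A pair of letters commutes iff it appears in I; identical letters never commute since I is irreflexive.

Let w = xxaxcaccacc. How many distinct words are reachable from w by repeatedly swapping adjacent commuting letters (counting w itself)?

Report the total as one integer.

piece 0:x — minimal
piece 1:x rests on {0:x}
piece 2:a — minimal
piece 3:x rests on {1:x}
piece 4:c rests on {3:x}
piece 5:a rests on {2:a}
piece 6:c rests on {4:c}
piece 7:c rests on {6:c}
piece 8:a rests on {5:a}
piece 9:c rests on {7:c}
piece 10:c rests on {9:c}
minimal pieces: {0:x, 2:a}
ways to finish when only these pieces remain (= sum over removing one remaining piece with nothing left below it):
  1 left: {8}→1  {10}→1
  2 left: {5,8}→1  {8,10}→2  {9,10}→1
  3 left: {2,5,8}→1  {5,8,10}→3  {7,9,10}→1  {8,9,10}→3
  4 left: {2,5,8,10}→4  {5,8,9,10}→6  {6,7,9,10}→1  {7,8,9,10}→4
  5 left: {2,5,8,9,10}→10  {4,6,7,9,10}→1  {5,7,8,9,10}→10  {6,7,8,9,10}→5
  6 left: {2,5,7,8,9,10}→20  {3,4,6,7,9,10}→1  {4,6,7,8,9,10}→6  {5,6,7,8,9,10}→15
  7 left: {1,3,4,6,7,9,10}→1  {2,5,6,7,8,9,10}→35  {3,4,6,7,8,9,10}→7  {4,5,6,7,8,9,10}→21
  8 left: {0,1,3,4,6,7,9,10}→1  {1,3,4,6,7,8,9,10}→8  {2,4,5,6,7,8,9,10}→56  {3,4,5,6,7,8,9,10}→28
  9 left: {0,1,3,4,6,7,8,9,10}→9  {1,3,4,5,6,7,8,9,10}→36  {2,3,4,5,6,7,8,9,10}→84
  placing 0:x first → 120 extensions
  placing 2:a first → 45 extensions
total linear extensions = 165

165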